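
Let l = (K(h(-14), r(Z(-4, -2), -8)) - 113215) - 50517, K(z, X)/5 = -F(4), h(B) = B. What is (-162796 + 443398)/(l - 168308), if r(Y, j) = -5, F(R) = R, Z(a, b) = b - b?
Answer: -140301/166030 ≈ -0.84503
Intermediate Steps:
Z(a, b) = 0
K(z, X) = -20 (K(z, X) = 5*(-1*4) = 5*(-4) = -20)
l = -163752 (l = (-20 - 113215) - 50517 = -113235 - 50517 = -163752)
(-162796 + 443398)/(l - 168308) = (-162796 + 443398)/(-163752 - 168308) = 280602/(-332060) = 280602*(-1/332060) = -140301/166030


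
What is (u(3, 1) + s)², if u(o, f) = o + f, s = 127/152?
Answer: 540225/23104 ≈ 23.382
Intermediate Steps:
s = 127/152 (s = 127*(1/152) = 127/152 ≈ 0.83553)
u(o, f) = f + o
(u(3, 1) + s)² = ((1 + 3) + 127/152)² = (4 + 127/152)² = (735/152)² = 540225/23104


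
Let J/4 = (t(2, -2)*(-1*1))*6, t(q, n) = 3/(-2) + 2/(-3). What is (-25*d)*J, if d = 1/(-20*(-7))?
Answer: -65/7 ≈ -9.2857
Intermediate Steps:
t(q, n) = -13/6 (t(q, n) = 3*(-½) + 2*(-⅓) = -3/2 - ⅔ = -13/6)
d = 1/140 (d = -1/20*(-⅐) = 1/140 ≈ 0.0071429)
J = 52 (J = 4*(-(-13)/6*6) = 4*(-13/6*(-1)*6) = 4*((13/6)*6) = 4*13 = 52)
(-25*d)*J = -25*1/140*52 = -5/28*52 = -65/7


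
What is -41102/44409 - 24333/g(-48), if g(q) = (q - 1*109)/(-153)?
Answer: -165338895155/6972213 ≈ -23714.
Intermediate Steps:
g(q) = 109/153 - q/153 (g(q) = (q - 109)*(-1/153) = (-109 + q)*(-1/153) = 109/153 - q/153)
-41102/44409 - 24333/g(-48) = -41102/44409 - 24333/(109/153 - 1/153*(-48)) = -41102*1/44409 - 24333/(109/153 + 16/51) = -41102/44409 - 24333/157/153 = -41102/44409 - 24333*153/157 = -41102/44409 - 3722949/157 = -165338895155/6972213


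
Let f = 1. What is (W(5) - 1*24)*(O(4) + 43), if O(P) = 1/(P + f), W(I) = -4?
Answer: -6048/5 ≈ -1209.6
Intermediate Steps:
O(P) = 1/(1 + P) (O(P) = 1/(P + 1) = 1/(1 + P))
(W(5) - 1*24)*(O(4) + 43) = (-4 - 1*24)*(1/(1 + 4) + 43) = (-4 - 24)*(1/5 + 43) = -28*(1/5 + 43) = -28*216/5 = -6048/5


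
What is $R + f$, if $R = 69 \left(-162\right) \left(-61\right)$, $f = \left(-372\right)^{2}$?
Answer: $820242$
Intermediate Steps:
$f = 138384$
$R = 681858$ ($R = \left(-11178\right) \left(-61\right) = 681858$)
$R + f = 681858 + 138384 = 820242$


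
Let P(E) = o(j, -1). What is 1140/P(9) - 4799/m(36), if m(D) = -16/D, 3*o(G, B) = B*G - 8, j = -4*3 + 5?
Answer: 29511/4 ≈ 7377.8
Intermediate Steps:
j = -7 (j = -12 + 5 = -7)
o(G, B) = -8/3 + B*G/3 (o(G, B) = (B*G - 8)/3 = (-8 + B*G)/3 = -8/3 + B*G/3)
P(E) = -⅓ (P(E) = -8/3 + (⅓)*(-1)*(-7) = -8/3 + 7/3 = -⅓)
1140/P(9) - 4799/m(36) = 1140/(-⅓) - 4799/((-16/36)) = 1140*(-3) - 4799/((-16*1/36)) = -3420 - 4799/(-4/9) = -3420 - 4799*(-9/4) = -3420 + 43191/4 = 29511/4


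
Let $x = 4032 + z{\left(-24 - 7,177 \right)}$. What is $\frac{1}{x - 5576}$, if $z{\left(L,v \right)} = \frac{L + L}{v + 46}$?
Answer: $- \frac{223}{344374} \approx -0.00064755$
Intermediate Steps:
$z{\left(L,v \right)} = \frac{2 L}{46 + v}$
$x = \frac{899074}{223}$ ($x = 4032 + \frac{2 \left(-24 - 7\right)}{46 + 177} = 4032 + \frac{2 \left(-24 - 7\right)}{223} = 4032 + 2 \left(-31\right) \frac{1}{223} = 4032 - \frac{62}{223} = \frac{899074}{223} \approx 4031.7$)
$\frac{1}{x - 5576} = \frac{1}{\frac{899074}{223} - 5576} = \frac{1}{- \frac{344374}{223}} = - \frac{223}{344374}$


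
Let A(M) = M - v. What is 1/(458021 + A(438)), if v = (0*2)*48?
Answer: 1/458459 ≈ 2.1812e-6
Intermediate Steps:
v = 0 (v = 0*48 = 0)
A(M) = M (A(M) = M - 1*0 = M + 0 = M)
1/(458021 + A(438)) = 1/(458021 + 438) = 1/458459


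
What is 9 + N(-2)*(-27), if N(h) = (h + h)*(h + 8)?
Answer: 657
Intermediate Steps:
N(h) = 2*h*(8 + h) (N(h) = (2*h)*(8 + h) = 2*h*(8 + h))
9 + N(-2)*(-27) = 9 + (2*(-2)*(8 - 2))*(-27) = 9 + (2*(-2)*6)*(-27) = 9 - 24*(-27) = 9 + 648 = 657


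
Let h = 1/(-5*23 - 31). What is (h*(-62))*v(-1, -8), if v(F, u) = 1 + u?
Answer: -217/73 ≈ -2.9726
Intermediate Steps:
h = -1/146 (h = 1/(-115 - 31) = 1/(-146) = -1/146 ≈ -0.0068493)
(h*(-62))*v(-1, -8) = (-1/146*(-62))*(1 - 8) = (31/73)*(-7) = -217/73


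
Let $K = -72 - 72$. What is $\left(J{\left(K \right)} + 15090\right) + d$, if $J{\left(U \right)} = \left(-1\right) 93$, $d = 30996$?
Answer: $45993$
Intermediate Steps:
$K = -144$
$J{\left(U \right)} = -93$
$\left(J{\left(K \right)} + 15090\right) + d = \left(-93 + 15090\right) + 30996 = 14997 + 30996 = 45993$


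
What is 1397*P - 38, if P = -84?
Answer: -117386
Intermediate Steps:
1397*P - 38 = 1397*(-84) - 38 = -117348 - 38 = -117386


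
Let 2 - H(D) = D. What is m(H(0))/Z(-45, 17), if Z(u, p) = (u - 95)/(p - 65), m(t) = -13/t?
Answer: -78/35 ≈ -2.2286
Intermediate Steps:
H(D) = 2 - D
Z(u, p) = (-95 + u)/(-65 + p)
m(H(0))/Z(-45, 17) = (-13/(2 - 1*0))/(((-95 - 45)/(-65 + 17))) = (-13/(2 + 0))/((-140/(-48))) = (-13/2)/((-1/48*(-140))) = (-13*½)/(35/12) = -13/2*12/35 = -78/35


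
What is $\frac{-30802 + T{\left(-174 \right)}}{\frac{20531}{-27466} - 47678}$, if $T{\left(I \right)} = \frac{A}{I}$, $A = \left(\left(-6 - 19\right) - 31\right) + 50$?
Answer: $\frac{24534196762}{37976789891} \approx 0.64603$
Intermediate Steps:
$A = -6$ ($A = \left(\left(-6 - 19\right) - 31\right) + 50 = \left(-25 - 31\right) + 50 = -56 + 50 = -6$)
$T{\left(I \right)} = - \frac{6}{I}$
$\frac{-30802 + T{\left(-174 \right)}}{\frac{20531}{-27466} - 47678} = \frac{-30802 - \frac{6}{-174}}{\frac{20531}{-27466} - 47678} = \frac{-30802 - - \frac{1}{29}}{20531 \left(- \frac{1}{27466}\right) - 47678} = \frac{-30802 + \frac{1}{29}}{- \frac{20531}{27466} - 47678} = - \frac{893257}{29 \left(- \frac{1309544479}{27466}\right)} = \left(- \frac{893257}{29}\right) \left(- \frac{27466}{1309544479}\right) = \frac{24534196762}{37976789891}$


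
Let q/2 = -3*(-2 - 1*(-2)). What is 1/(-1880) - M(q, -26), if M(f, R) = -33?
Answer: 62039/1880 ≈ 32.999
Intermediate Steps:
q = 0 (q = 2*(-3*(-2 - 1*(-2))) = 2*(-3*(-2 + 2)) = 2*(-3*0) = 2*0 = 0)
1/(-1880) - M(q, -26) = 1/(-1880) - 1*(-33) = -1/1880 + 33 = 62039/1880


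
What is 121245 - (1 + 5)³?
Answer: 121029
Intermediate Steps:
121245 - (1 + 5)³ = 121245 - 1*6³ = 121245 - 1*216 = 121245 - 216 = 121029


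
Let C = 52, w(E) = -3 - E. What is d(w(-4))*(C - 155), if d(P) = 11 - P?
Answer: -1030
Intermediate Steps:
d(w(-4))*(C - 155) = (11 - (-3 - 1*(-4)))*(52 - 155) = (11 - (-3 + 4))*(-103) = (11 - 1*1)*(-103) = (11 - 1)*(-103) = 10*(-103) = -1030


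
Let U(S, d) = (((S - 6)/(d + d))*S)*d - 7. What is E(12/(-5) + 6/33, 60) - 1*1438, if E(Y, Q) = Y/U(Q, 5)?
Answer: -127572292/88715 ≈ -1438.0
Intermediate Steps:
U(S, d) = -7 + S*(-6 + S)/2 (U(S, d) = (((-6 + S)/((2*d)))*S)*d - 7 = (((-6 + S)*(1/(2*d)))*S)*d - 7 = (((-6 + S)/(2*d))*S)*d - 7 = (S*(-6 + S)/(2*d))*d - 7 = S*(-6 + S)/2 - 7 = -7 + S*(-6 + S)/2)
E(Y, Q) = Y/(-7 + Q**2/2 - 3*Q)
E(12/(-5) + 6/33, 60) - 1*1438 = 2*(12/(-5) + 6/33)/(-14 + 60**2 - 6*60) - 1*1438 = 2*(12*(-1/5) + 6*(1/33))/(-14 + 3600 - 360) - 1438 = 2*(-12/5 + 2/11)/3226 - 1438 = 2*(-122/55)*(1/3226) - 1438 = -122/88715 - 1438 = -127572292/88715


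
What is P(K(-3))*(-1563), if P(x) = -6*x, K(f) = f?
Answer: -28134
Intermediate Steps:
P(K(-3))*(-1563) = -6*(-3)*(-1563) = 18*(-1563) = -28134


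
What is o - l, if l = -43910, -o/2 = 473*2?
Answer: 42018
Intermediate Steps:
o = -1892 (o = -946*2 = -2*946 = -1892)
o - l = -1892 - 1*(-43910) = -1892 + 43910 = 42018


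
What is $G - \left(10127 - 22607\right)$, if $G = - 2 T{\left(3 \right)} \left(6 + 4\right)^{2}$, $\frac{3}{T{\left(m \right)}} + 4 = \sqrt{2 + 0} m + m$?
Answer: $\frac{211560}{17} - \frac{1800 \sqrt{2}}{17} \approx 12295.0$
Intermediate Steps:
$T{\left(m \right)} = \frac{3}{-4 + m + m \sqrt{2}}$ ($T{\left(m \right)} = \frac{3}{-4 + \left(\sqrt{2 + 0} m + m\right)} = \frac{3}{-4 + \left(\sqrt{2} m + m\right)} = \frac{3}{-4 + \left(m \sqrt{2} + m\right)} = \frac{3}{-4 + \left(m + m \sqrt{2}\right)} = \frac{3}{-4 + m + m \sqrt{2}}$)
$G = - \frac{600}{-1 + 3 \sqrt{2}}$ ($G = - 2 \frac{3}{-4 + 3 + 3 \sqrt{2}} \left(6 + 4\right)^{2} = - 2 \frac{3}{-1 + 3 \sqrt{2}} \cdot 10^{2} = - \frac{6}{-1 + 3 \sqrt{2}} \cdot 100 = - \frac{600}{-1 + 3 \sqrt{2}} \approx -185.03$)
$G - \left(10127 - 22607\right) = \left(- \frac{600}{17} - \frac{1800 \sqrt{2}}{17}\right) - \left(10127 - 22607\right) = \left(- \frac{600}{17} - \frac{1800 \sqrt{2}}{17}\right) - -12480 = \left(- \frac{600}{17} - \frac{1800 \sqrt{2}}{17}\right) + 12480 = \frac{211560}{17} - \frac{1800 \sqrt{2}}{17}$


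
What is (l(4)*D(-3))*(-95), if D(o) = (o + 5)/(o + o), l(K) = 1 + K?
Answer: 475/3 ≈ 158.33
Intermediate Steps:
D(o) = (5 + o)/(2*o) (D(o) = (5 + o)/((2*o)) = (5 + o)*(1/(2*o)) = (5 + o)/(2*o))
(l(4)*D(-3))*(-95) = ((1 + 4)*((½)*(5 - 3)/(-3)))*(-95) = (5*((½)*(-⅓)*2))*(-95) = (5*(-⅓))*(-95) = -5/3*(-95) = 475/3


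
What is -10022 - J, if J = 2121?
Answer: -12143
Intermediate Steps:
-10022 - J = -10022 - 1*2121 = -10022 - 2121 = -12143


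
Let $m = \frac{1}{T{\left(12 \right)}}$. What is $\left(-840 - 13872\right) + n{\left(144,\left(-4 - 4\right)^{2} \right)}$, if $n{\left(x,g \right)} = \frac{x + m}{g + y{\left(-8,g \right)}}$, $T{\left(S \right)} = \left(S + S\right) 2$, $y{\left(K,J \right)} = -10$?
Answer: $- \frac{38126591}{2592} \approx -14709.0$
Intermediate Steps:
$T{\left(S \right)} = 4 S$ ($T{\left(S \right)} = 2 S 2 = 4 S$)
$m = \frac{1}{48}$ ($m = \frac{1}{4 \cdot 12} = \frac{1}{48} \approx 0.020833$)
$n{\left(x,g \right)} = \frac{\frac{1}{48} + x}{-10 + g}$ ($n{\left(x,g \right)} = \frac{x + \frac{1}{48}}{g - 10} = \frac{\frac{1}{48} + x}{-10 + g}$)
$\left(-840 - 13872\right) + n{\left(144,\left(-4 - 4\right)^{2} \right)} = \left(-840 - 13872\right) + \frac{\frac{1}{48} + 144}{-10 + \left(-4 - 4\right)^{2}} = -14712 + \frac{1}{-10 + \left(-8\right)^{2}} \cdot \frac{6913}{48} = -14712 + \frac{1}{-10 + 64} \cdot \frac{6913}{48} = -14712 + \frac{1}{54} \cdot \frac{6913}{48} = -14712 + \frac{6913}{2592} = - \frac{38126591}{2592}$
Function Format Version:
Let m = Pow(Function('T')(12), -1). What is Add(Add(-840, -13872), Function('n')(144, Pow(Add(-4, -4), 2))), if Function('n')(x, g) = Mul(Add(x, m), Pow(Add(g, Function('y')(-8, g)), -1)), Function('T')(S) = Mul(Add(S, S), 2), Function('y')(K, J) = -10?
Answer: Rational(-38126591, 2592) ≈ -14709.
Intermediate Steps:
Function('T')(S) = Mul(4, S) (Function('T')(S) = Mul(Mul(2, S), 2) = Mul(4, S))
m = Rational(1, 48) (m = Pow(Mul(4, 12), -1) = Pow(48, -1) = Rational(1, 48) ≈ 0.020833)
Function('n')(x, g) = Mul(Pow(Add(-10, g), -1), Add(Rational(1, 48), x)) (Function('n')(x, g) = Mul(Add(x, Rational(1, 48)), Pow(Add(g, -10), -1)) = Mul(Add(Rational(1, 48), x), Pow(Add(-10, g), -1)) = Mul(Pow(Add(-10, g), -1), Add(Rational(1, 48), x)))
Add(Add(-840, -13872), Function('n')(144, Pow(Add(-4, -4), 2))) = Add(Add(-840, -13872), Mul(Pow(Add(-10, Pow(Add(-4, -4), 2)), -1), Add(Rational(1, 48), 144))) = Add(-14712, Mul(Pow(Add(-10, Pow(-8, 2)), -1), Rational(6913, 48))) = Add(-14712, Mul(Pow(Add(-10, 64), -1), Rational(6913, 48))) = Add(-14712, Mul(Pow(54, -1), Rational(6913, 48))) = Add(-14712, Mul(Rational(1, 54), Rational(6913, 48))) = Add(-14712, Rational(6913, 2592)) = Rational(-38126591, 2592)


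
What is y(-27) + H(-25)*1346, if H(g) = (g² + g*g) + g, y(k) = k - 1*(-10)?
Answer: 1648833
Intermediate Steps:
y(k) = 10 + k (y(k) = k + 10 = 10 + k)
H(g) = g + 2*g² (H(g) = (g² + g²) + g = 2*g² + g = g + 2*g²)
y(-27) + H(-25)*1346 = (10 - 27) - 25*(1 + 2*(-25))*1346 = -17 - 25*(1 - 50)*1346 = -17 - 25*(-49)*1346 = -17 + 1225*1346 = -17 + 1648850 = 1648833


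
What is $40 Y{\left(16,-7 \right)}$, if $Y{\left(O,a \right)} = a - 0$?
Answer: $-280$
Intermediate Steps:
$Y{\left(O,a \right)} = a$ ($Y{\left(O,a \right)} = a + 0 = a$)
$40 Y{\left(16,-7 \right)} = 40 \left(-7\right) = -280$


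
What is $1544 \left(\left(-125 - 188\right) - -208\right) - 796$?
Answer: $-162916$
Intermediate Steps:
$1544 \left(\left(-125 - 188\right) - -208\right) - 796 = 1544 \left(\left(-125 - 188\right) + 208\right) - 796 = 1544 \left(-313 + 208\right) - 796 = 1544 \left(-105\right) - 796 = -162120 - 796 = -162916$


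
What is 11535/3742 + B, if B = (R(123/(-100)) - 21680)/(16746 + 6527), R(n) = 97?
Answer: 187690469/87087566 ≈ 2.1552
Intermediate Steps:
B = -21583/23273 (B = (97 - 21680)/(16746 + 6527) = -21583/23273 ≈ -0.92738)
11535/3742 + B = 11535/3742 - 21583/23273 = 187690469/87087566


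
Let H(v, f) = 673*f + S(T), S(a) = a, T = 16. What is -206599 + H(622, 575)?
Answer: 180392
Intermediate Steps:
H(v, f) = 16 + 673*f (H(v, f) = 673*f + 16 = 16 + 673*f)
-206599 + H(622, 575) = -206599 + (16 + 673*575) = -206599 + (16 + 386975) = -206599 + 386991 = 180392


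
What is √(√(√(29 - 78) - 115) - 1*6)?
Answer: √(-6 + √(-115 + 7*I)) ≈ 1.7976 + 2.9842*I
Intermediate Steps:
√(√(√(29 - 78) - 115) - 1*6) = √(√(√(-49) - 115) - 6) = √(√(7*I - 115) - 6) = √(√(-115 + 7*I) - 6) = √(-6 + √(-115 + 7*I))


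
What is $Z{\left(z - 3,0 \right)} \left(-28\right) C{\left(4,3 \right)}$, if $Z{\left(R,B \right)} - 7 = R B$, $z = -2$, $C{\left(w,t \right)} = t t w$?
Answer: $-7056$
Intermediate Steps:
$C{\left(w,t \right)} = w t^{2}$ ($C{\left(w,t \right)} = t^{2} w = w t^{2}$)
$Z{\left(R,B \right)} = 7 + B R$ ($Z{\left(R,B \right)} = 7 + R B = 7 + B R$)
$Z{\left(z - 3,0 \right)} \left(-28\right) C{\left(4,3 \right)} = \left(7 + 0 \left(-2 - 3\right)\right) \left(-28\right) 4 \cdot 3^{2} = \left(7 + 0 \left(-5\right)\right) \left(-28\right) 4 \cdot 9 = \left(7 + 0\right) \left(-28\right) 36 = 7 \left(-28\right) 36 = \left(-196\right) 36 = -7056$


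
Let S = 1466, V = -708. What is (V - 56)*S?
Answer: -1120024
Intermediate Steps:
(V - 56)*S = (-708 - 56)*1466 = -764*1466 = -1120024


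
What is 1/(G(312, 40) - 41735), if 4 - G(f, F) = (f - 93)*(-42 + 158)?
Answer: -1/67135 ≈ -1.4895e-5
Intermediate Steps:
G(f, F) = 10792 - 116*f (G(f, F) = 4 - (f - 93)*(-42 + 158) = 4 - (-93 + f)*116 = 4 - (-10788 + 116*f) = 4 + (10788 - 116*f) = 10792 - 116*f)
1/(G(312, 40) - 41735) = 1/((10792 - 116*312) - 41735) = 1/((10792 - 36192) - 41735) = 1/(-25400 - 41735) = 1/(-67135) = -1/67135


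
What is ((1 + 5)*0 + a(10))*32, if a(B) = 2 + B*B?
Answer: 3264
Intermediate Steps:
a(B) = 2 + B**2
((1 + 5)*0 + a(10))*32 = ((1 + 5)*0 + (2 + 10**2))*32 = (6*0 + (2 + 100))*32 = (0 + 102)*32 = 102*32 = 3264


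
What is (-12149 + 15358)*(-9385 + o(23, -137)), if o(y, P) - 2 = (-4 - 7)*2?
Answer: -30180645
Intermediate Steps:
o(y, P) = -20 (o(y, P) = 2 + (-4 - 7)*2 = 2 - 11*2 = 2 - 22 = -20)
(-12149 + 15358)*(-9385 + o(23, -137)) = (-12149 + 15358)*(-9385 - 20) = 3209*(-9405) = -30180645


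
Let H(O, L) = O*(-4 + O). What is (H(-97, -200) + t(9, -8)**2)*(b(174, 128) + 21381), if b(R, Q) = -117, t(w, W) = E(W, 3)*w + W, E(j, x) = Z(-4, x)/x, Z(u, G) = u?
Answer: 216829008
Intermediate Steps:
E(j, x) = -4/x
t(w, W) = W - 4*w/3 (t(w, W) = (-4/3)*w + W = (-4*1/3)*w + W = -4*w/3 + W = W - 4*w/3)
(H(-97, -200) + t(9, -8)**2)*(b(174, 128) + 21381) = (-97*(-4 - 97) + (-8 - 4/3*9)**2)*(-117 + 21381) = (-97*(-101) + (-8 - 12)**2)*21264 = (9797 + (-20)**2)*21264 = (9797 + 400)*21264 = 10197*21264 = 216829008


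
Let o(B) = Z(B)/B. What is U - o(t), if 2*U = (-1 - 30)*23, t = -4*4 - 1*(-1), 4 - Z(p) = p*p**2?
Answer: -3937/30 ≈ -131.23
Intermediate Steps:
Z(p) = 4 - p**3 (Z(p) = 4 - p*p**2 = 4 - p**3)
t = -15 (t = -16 + 1 = -15)
o(B) = (4 - B**3)/B
U = -713/2 (U = ((-1 - 30)*23)/2 = (-31*23)/2 = (1/2)*(-713) = -713/2 ≈ -356.50)
U - o(t) = -713/2 - (4 - 1*(-15)**3)/(-15) = -713/2 - (-1)*(4 - 1*(-3375))/15 = -713/2 - (-1)*(4 + 3375)/15 = -713/2 - (-1)*3379/15 = -713/2 - 1*(-3379/15) = -713/2 + 3379/15 = -3937/30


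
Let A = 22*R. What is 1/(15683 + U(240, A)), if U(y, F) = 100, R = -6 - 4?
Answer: 1/15783 ≈ 6.3359e-5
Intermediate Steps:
R = -10
A = -220 (A = 22*(-10) = -220)
1/(15683 + U(240, A)) = 1/(15683 + 100) = 1/15783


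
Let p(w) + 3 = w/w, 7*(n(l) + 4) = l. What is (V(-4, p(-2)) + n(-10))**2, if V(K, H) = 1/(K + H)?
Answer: 55225/1764 ≈ 31.307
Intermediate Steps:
n(l) = -4 + l/7
p(w) = -2 (p(w) = -3 + w/w = -3 + 1 = -2)
V(K, H) = 1/(H + K)
(V(-4, p(-2)) + n(-10))**2 = (1/(-2 - 4) + (-4 + (1/7)*(-10)))**2 = (1/(-6) + (-4 - 10/7))**2 = (-1/6 - 38/7)**2 = (-235/42)**2 = 55225/1764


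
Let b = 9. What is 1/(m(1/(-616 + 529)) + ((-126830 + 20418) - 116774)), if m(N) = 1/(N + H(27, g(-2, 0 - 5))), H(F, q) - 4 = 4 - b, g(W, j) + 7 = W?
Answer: -88/19640455 ≈ -4.4805e-6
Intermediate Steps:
g(W, j) = -7 + W
H(F, q) = -1 (H(F, q) = 4 + (4 - 1*9) = 4 + (4 - 9) = 4 - 5 = -1)
m(N) = 1/(-1 + N) (m(N) = 1/(N - 1) = 1/(-1 + N))
1/(m(1/(-616 + 529)) + ((-126830 + 20418) - 116774)) = 1/(1/(-1 + 1/(-616 + 529)) + ((-126830 + 20418) - 116774)) = 1/(1/(-1 + 1/(-87)) + (-106412 - 116774)) = 1/(1/(-1 - 1/87) - 223186) = 1/(1/(-88/87) - 223186) = 1/(-87/88 - 223186) = 1/(-19640455/88) = -88/19640455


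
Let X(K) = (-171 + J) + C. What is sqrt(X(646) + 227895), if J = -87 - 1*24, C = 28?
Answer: sqrt(227641) ≈ 477.12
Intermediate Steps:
J = -111 (J = -87 - 24 = -111)
X(K) = -254 (X(K) = (-171 - 111) + 28 = -282 + 28 = -254)
sqrt(X(646) + 227895) = sqrt(-254 + 227895) = sqrt(227641)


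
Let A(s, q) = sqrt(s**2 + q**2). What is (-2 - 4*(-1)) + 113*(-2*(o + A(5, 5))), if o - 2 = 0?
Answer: -450 - 1130*sqrt(2) ≈ -2048.1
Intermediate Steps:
o = 2 (o = 2 + 0 = 2)
A(s, q) = sqrt(q**2 + s**2)
(-2 - 4*(-1)) + 113*(-2*(o + A(5, 5))) = (-2 - 4*(-1)) + 113*(-2*(2 + sqrt(5**2 + 5**2))) = (-2 + 4) + 113*(-2*(2 + sqrt(25 + 25))) = 2 + 113*(-2*(2 + sqrt(50))) = 2 + 113*(-2*(2 + 5*sqrt(2))) = 2 + 113*(-4 - 10*sqrt(2)) = 2 + (-452 - 1130*sqrt(2)) = -450 - 1130*sqrt(2)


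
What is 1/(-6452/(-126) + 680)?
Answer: 63/46066 ≈ 0.0013676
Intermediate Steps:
1/(-6452/(-126) + 680) = 1/(-6452*(-1/126) + 680) = 1/(3226/63 + 680) = 1/(46066/63) = 63/46066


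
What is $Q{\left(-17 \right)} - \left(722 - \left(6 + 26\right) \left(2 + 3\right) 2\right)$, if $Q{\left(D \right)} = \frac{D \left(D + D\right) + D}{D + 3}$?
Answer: $- \frac{6189}{14} \approx -442.07$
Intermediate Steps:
$Q{\left(D \right)} = \frac{D + 2 D^{2}}{3 + D}$ ($Q{\left(D \right)} = \frac{D 2 D + D}{3 + D} = \frac{2 D^{2} + D}{3 + D} = \frac{D + 2 D^{2}}{3 + D}$)
$Q{\left(-17 \right)} - \left(722 - \left(6 + 26\right) \left(2 + 3\right) 2\right) = - \frac{17 \left(1 + 2 \left(-17\right)\right)}{3 - 17} - \left(722 - \left(6 + 26\right) \left(2 + 3\right) 2\right) = - \frac{17 \left(1 - 34\right)}{-14} - \left(722 - 32 \cdot 5 \cdot 2\right) = \left(-17\right) \left(- \frac{1}{14}\right) \left(-33\right) + \left(32 \cdot 10 - 722\right) = - \frac{561}{14} + \left(320 - 722\right) = - \frac{561}{14} - 402 = - \frac{6189}{14}$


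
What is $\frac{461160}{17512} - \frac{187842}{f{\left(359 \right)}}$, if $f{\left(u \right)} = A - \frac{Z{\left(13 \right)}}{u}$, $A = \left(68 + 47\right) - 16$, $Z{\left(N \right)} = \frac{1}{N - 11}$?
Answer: $- \frac{291134182839}{155596309} \approx -1871.1$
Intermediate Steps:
$Z{\left(N \right)} = \frac{1}{-11 + N}$
$A = 99$ ($A = 115 + \left(-59 + 43\right) = 115 - 16 = 99$)
$f{\left(u \right)} = 99 - \frac{1}{2 u}$ ($f{\left(u \right)} = 99 - \frac{1}{\left(-11 + 13\right) u} = 99 - \frac{1}{2 u}$)
$\frac{461160}{17512} - \frac{187842}{f{\left(359 \right)}} = \frac{461160}{17512} - \frac{187842}{99 - \frac{1}{2 \cdot 359}} = 461160 \cdot \frac{1}{17512} - \frac{187842}{99 - \frac{1}{718}} = \frac{57645}{2189} - \frac{187842}{99 - \frac{1}{718}} = \frac{57645}{2189} - \frac{187842}{\frac{71081}{718}} = \frac{57645}{2189} - \frac{134870556}{71081} = - \frac{291134182839}{155596309}$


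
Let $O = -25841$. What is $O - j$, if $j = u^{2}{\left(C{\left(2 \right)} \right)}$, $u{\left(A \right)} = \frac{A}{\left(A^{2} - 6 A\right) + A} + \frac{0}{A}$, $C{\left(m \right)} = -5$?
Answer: $- \frac{2584101}{100} \approx -25841.0$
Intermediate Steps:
$u{\left(A \right)} = \frac{A}{A^{2} - 5 A}$ ($u{\left(A \right)} = \frac{A}{A^{2} - 5 A} + 0 = \frac{A}{A^{2} - 5 A}$)
$j = \frac{1}{100}$ ($j = \left(\frac{1}{-5 - 5}\right)^{2} = \left(\frac{1}{-10}\right)^{2} = \left(- \frac{1}{10}\right)^{2} = \frac{1}{100} \approx 0.01$)
$O - j = -25841 - \frac{1}{100} = - \frac{2584101}{100}$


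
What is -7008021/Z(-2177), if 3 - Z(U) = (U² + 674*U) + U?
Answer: 7008021/3269851 ≈ 2.1432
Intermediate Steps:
Z(U) = 3 - U² - 675*U (Z(U) = 3 - ((U² + 674*U) + U) = 3 - (U² + 675*U) = 3 + (-U² - 675*U) = 3 - U² - 675*U)
-7008021/Z(-2177) = -7008021/(3 - 1*(-2177)² - 675*(-2177)) = -7008021/(3 - 1*4739329 + 1469475) = -7008021/(3 - 4739329 + 1469475) = -7008021/(-3269851) = -7008021*(-1/3269851) = 7008021/3269851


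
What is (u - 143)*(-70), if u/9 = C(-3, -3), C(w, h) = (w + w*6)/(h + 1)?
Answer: 3395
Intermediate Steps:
C(w, h) = 7*w/(1 + h) (C(w, h) = (w + 6*w)/(1 + h) = (7*w)/(1 + h) = 7*w/(1 + h))
u = 189/2 (u = 9*(7*(-3)/(1 - 3)) = 9*(7*(-3)/(-2)) = 9*(7*(-3)*(-1/2)) = 9*(21/2) = 189/2 ≈ 94.500)
(u - 143)*(-70) = (189/2 - 143)*(-70) = -97/2*(-70) = 3395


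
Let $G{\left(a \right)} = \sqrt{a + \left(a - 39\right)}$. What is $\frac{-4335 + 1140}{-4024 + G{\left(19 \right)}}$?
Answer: $\frac{12856680}{16192577} + \frac{3195 i}{16192577} \approx 0.79399 + 0.00019731 i$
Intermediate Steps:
$G{\left(a \right)} = \sqrt{-39 + 2 a}$ ($G{\left(a \right)} = \sqrt{a + \left(-39 + a\right)} = \sqrt{-39 + 2 a}$)
$\frac{-4335 + 1140}{-4024 + G{\left(19 \right)}} = \frac{-4335 + 1140}{-4024 + \sqrt{-39 + 2 \cdot 19}} = - \frac{3195}{-4024 + \sqrt{-39 + 38}} = - \frac{3195}{-4024 + \sqrt{-1}} = - \frac{3195}{-4024 + i} = - 3195 \frac{-4024 - i}{16192577} = - \frac{3195 \left(-4024 - i\right)}{16192577}$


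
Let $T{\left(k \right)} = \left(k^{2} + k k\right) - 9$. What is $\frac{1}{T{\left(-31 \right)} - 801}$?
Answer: $\frac{1}{1112} \approx 0.00089928$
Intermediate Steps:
$T{\left(k \right)} = -9 + 2 k^{2}$ ($T{\left(k \right)} = \left(k^{2} + k^{2}\right) - 9 = 2 k^{2} - 9 = -9 + 2 k^{2}$)
$\frac{1}{T{\left(-31 \right)} - 801} = \frac{1}{\left(-9 + 2 \left(-31\right)^{2}\right) - 801} = \frac{1}{\left(-9 + 2 \cdot 961\right) - 801} = \frac{1}{\left(-9 + 1922\right) - 801} = \frac{1}{1913 - 801} = \frac{1}{1112}$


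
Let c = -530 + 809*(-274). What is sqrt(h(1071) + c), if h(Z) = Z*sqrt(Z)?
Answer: sqrt(-222196 + 3213*sqrt(119)) ≈ 432.6*I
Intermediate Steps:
h(Z) = Z**(3/2)
c = -222196 (c = -530 - 221666 = -222196)
sqrt(h(1071) + c) = sqrt(1071**(3/2) - 222196) = sqrt(3213*sqrt(119) - 222196) = sqrt(-222196 + 3213*sqrt(119))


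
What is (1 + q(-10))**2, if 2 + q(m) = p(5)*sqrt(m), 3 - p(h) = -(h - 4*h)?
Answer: -1439 + 24*I*sqrt(10) ≈ -1439.0 + 75.895*I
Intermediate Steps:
p(h) = 3 - 3*h (p(h) = 3 - (-1)*(h - 4*h) = 3 - (-1)*(-3*h) = 3 - 3*h)
q(m) = -2 - 12*sqrt(m) (q(m) = -2 + (3 - 3*5)*sqrt(m) = -2 + (3 - 15)*sqrt(m) = -2 - 12*sqrt(m))
(1 + q(-10))**2 = (1 + (-2 - 12*I*sqrt(10)))**2 = (-1 - 12*I*sqrt(10))**2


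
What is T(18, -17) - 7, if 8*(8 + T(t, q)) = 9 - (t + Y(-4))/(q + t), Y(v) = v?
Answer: -125/8 ≈ -15.625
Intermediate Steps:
T(t, q) = -55/8 - (-4 + t)/(8*(q + t)) (T(t, q) = -8 + (9 - (t - 4)/(q + t))/8 = -8 + (9 - (-4 + t)/(q + t))/8 = -8 + (9/8 - (-4 + t)/(8*(q + t))) = -55/8 - (-4 + t)/(8*(q + t)))
T(18, -17) - 7 = (4 - 56*18 - 55*(-17))/(8*(-17 + 18)) - 7 = (1/8)*(4 - 1008 + 935)/1 - 7 = (1/8)*1*(-69) - 7 = -69/8 - 7 = -125/8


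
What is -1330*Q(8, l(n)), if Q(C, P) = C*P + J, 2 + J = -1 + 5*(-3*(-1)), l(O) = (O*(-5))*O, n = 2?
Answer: 196840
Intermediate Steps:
l(O) = -5*O² (l(O) = (-5*O)*O = -5*O²)
J = 12 (J = -2 + (-1 + 5*(-3*(-1))) = -2 + (-1 + 5*3) = -2 + (-1 + 15) = -2 + 14 = 12)
Q(C, P) = 12 + C*P (Q(C, P) = C*P + 12 = 12 + C*P)
-1330*Q(8, l(n)) = -1330*(12 + 8*(-5*2²)) = -1330*(12 + 8*(-5*4)) = -1330*(12 + 8*(-20)) = -1330*(12 - 160) = -1330*(-148) = 196840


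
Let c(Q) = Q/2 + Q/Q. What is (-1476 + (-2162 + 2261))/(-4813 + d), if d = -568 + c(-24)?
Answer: 1377/5392 ≈ 0.25538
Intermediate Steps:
c(Q) = 1 + Q/2 (c(Q) = Q*(½) + 1 = Q/2 + 1 = 1 + Q/2)
d = -579 (d = -568 + (1 + (½)*(-24)) = -568 + (1 - 12) = -568 - 11 = -579)
(-1476 + (-2162 + 2261))/(-4813 + d) = (-1476 + (-2162 + 2261))/(-4813 - 579) = (-1476 + 99)/(-5392) = -1377*(-1/5392) = 1377/5392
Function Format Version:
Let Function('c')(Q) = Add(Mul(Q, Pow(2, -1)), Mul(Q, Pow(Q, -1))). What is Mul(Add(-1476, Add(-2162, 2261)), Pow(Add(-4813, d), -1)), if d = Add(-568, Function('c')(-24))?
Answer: Rational(1377, 5392) ≈ 0.25538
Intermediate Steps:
Function('c')(Q) = Add(1, Mul(Rational(1, 2), Q)) (Function('c')(Q) = Add(Mul(Q, Rational(1, 2)), 1) = Add(Mul(Rational(1, 2), Q), 1) = Add(1, Mul(Rational(1, 2), Q)))
d = -579 (d = Add(-568, Add(1, Mul(Rational(1, 2), -24))) = Add(-568, Add(1, -12)) = Add(-568, -11) = -579)
Mul(Add(-1476, Add(-2162, 2261)), Pow(Add(-4813, d), -1)) = Mul(Add(-1476, Add(-2162, 2261)), Pow(Add(-4813, -579), -1)) = Mul(Add(-1476, 99), Pow(-5392, -1)) = Mul(-1377, Rational(-1, 5392)) = Rational(1377, 5392)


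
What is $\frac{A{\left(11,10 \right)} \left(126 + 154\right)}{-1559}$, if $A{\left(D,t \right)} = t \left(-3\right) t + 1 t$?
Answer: $\frac{81200}{1559} \approx 52.085$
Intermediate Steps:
$A{\left(D,t \right)} = t - 3 t^{2}$ ($A{\left(D,t \right)} = - 3 t t + t = - 3 t^{2} + t = t - 3 t^{2}$)
$\frac{A{\left(11,10 \right)} \left(126 + 154\right)}{-1559} = \frac{10 \left(1 - 30\right) \left(126 + 154\right)}{-1559} = 10 \left(1 - 30\right) 280 \left(- \frac{1}{1559}\right) = 10 \left(-29\right) 280 \left(- \frac{1}{1559}\right) = \left(-290\right) 280 \left(- \frac{1}{1559}\right) = \left(-81200\right) \left(- \frac{1}{1559}\right) = \frac{81200}{1559}$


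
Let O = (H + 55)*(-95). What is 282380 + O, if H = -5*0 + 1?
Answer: 277060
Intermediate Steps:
H = 1 (H = 0 + 1 = 1)
O = -5320 (O = (1 + 55)*(-95) = 56*(-95) = -5320)
282380 + O = 282380 - 5320 = 277060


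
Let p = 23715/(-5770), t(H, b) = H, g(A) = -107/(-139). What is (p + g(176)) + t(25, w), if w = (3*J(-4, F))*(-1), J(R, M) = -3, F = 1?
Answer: 3474351/160406 ≈ 21.660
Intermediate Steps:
g(A) = 107/139 (g(A) = -107*(-1/139) = 107/139)
w = 9 (w = (3*(-3))*(-1) = -9*(-1) = 9)
p = -4743/1154 (p = 23715*(-1/5770) = -4743/1154 ≈ -4.1101)
(p + g(176)) + t(25, w) = (-4743/1154 + 107/139) + 25 = -535799/160406 + 25 = 3474351/160406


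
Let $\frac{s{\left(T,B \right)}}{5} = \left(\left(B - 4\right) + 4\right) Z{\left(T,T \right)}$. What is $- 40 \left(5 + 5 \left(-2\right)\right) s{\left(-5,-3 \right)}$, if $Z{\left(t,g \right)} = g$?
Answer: $15000$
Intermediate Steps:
$s{\left(T,B \right)} = 5 B T$ ($s{\left(T,B \right)} = 5 \left(\left(B - 4\right) + 4\right) T = 5 \left(\left(-4 + B\right) + 4\right) T = 5 B T$)
$- 40 \left(5 + 5 \left(-2\right)\right) s{\left(-5,-3 \right)} = - 40 \left(5 + 5 \left(-2\right)\right) 5 \left(-3\right) \left(-5\right) = - 40 \left(5 - 10\right) 75 = \left(-40\right) \left(-5\right) 75 = 200 \cdot 75 = 15000$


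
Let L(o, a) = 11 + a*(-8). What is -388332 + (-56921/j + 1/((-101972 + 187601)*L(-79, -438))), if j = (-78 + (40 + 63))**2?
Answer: -14613735247883602/37623241875 ≈ -3.8842e+5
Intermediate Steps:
L(o, a) = 11 - 8*a
j = 625 (j = (-78 + 103)**2 = 25**2 = 625)
-388332 + (-56921/j + 1/((-101972 + 187601)*L(-79, -438))) = -388332 + (-56921/625 + 1/((-101972 + 187601)*(11 - 8*(-438)))) = -388332 + (-56921*1/625 + 1/(85629*(11 + 3504))) = -388332 + (-56921/625 + (1/85629)/3515) = -388332 + (-56921/625 + (1/85629)*(1/3515)) = -388332 + (-56921/625 + 1/300985935) = -388332 - 3426484081102/37623241875 = -14613735247883602/37623241875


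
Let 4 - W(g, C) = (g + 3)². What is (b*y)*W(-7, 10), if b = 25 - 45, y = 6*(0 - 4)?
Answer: -5760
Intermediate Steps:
y = -24 (y = 6*(-4) = -24)
W(g, C) = 4 - (3 + g)² (W(g, C) = 4 - (g + 3)² = 4 - (3 + g)²)
b = -20
(b*y)*W(-7, 10) = (-20*(-24))*(4 - (3 - 7)²) = 480*(4 - 1*(-4)²) = 480*(4 - 1*16) = 480*(4 - 16) = 480*(-12) = -5760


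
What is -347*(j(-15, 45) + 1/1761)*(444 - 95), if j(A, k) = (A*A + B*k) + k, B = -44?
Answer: 364678553827/1761 ≈ 2.0709e+8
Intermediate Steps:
j(A, k) = A**2 - 43*k (j(A, k) = (A*A - 44*k) + k = (A**2 - 44*k) + k = A**2 - 43*k)
-347*(j(-15, 45) + 1/1761)*(444 - 95) = -347*(((-15)**2 - 43*45) + 1/1761)*(444 - 95) = -347*((225 - 1935) + 1/1761)*349 = -347*(-1710 + 1/1761)*349 = -(-1044924223)*349/1761 = -347*(-1050946841/1761) = 364678553827/1761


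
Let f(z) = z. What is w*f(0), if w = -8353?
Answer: 0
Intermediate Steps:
w*f(0) = -8353*0 = 0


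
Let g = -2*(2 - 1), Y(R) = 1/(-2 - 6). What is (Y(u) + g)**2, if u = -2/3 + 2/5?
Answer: 289/64 ≈ 4.5156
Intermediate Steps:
u = -4/15 (u = -2*1/3 + 2*(1/5) = -2/3 + 2/5 = -4/15 ≈ -0.26667)
Y(R) = -1/8 (Y(R) = 1/(-8) = -1/8)
g = -2 (g = -2*1 = -2)
(Y(u) + g)**2 = (-1/8 - 2)**2 = (-17/8)**2 = 289/64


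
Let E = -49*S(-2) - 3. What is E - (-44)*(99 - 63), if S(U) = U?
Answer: 1679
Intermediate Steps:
E = 95 (E = -49*(-2) - 3 = 98 - 3 = 95)
E - (-44)*(99 - 63) = 95 - (-44)*(99 - 63) = 95 - (-44)*36 = 95 - 1*(-1584) = 95 + 1584 = 1679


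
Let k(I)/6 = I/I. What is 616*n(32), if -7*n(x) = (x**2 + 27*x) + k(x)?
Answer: -166672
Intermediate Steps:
k(I) = 6 (k(I) = 6*(I/I) = 6*1 = 6)
n(x) = -6/7 - 27*x/7 - x**2/7 (n(x) = -((x**2 + 27*x) + 6)/7 = -(6 + x**2 + 27*x)/7 = -6/7 - 27*x/7 - x**2/7)
616*n(32) = 616*(-6/7 - 27/7*32 - 1/7*32**2) = 616*(-6/7 - 864/7 - 1/7*1024) = 616*(-6/7 - 864/7 - 1024/7) = 616*(-1894/7) = -166672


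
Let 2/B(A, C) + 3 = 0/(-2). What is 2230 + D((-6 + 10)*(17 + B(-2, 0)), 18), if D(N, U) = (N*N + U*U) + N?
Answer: 61990/9 ≈ 6887.8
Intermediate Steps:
B(A, C) = -2/3 (B(A, C) = 2/(-3 + 0/(-2)) = 2/(-3 + 0*(-1/2)) = 2/(-3 + 0) = 2/(-3) = 2*(-1/3) = -2/3)
D(N, U) = N + N**2 + U**2 (D(N, U) = (N**2 + U**2) + N = N + N**2 + U**2)
2230 + D((-6 + 10)*(17 + B(-2, 0)), 18) = 2230 + ((-6 + 10)*(17 - 2/3) + ((-6 + 10)*(17 - 2/3))**2 + 18**2) = 2230 + (4*(49/3) + (4*(49/3))**2 + 324) = 2230 + (196/3 + (196/3)**2 + 324) = 2230 + (196/3 + 38416/9 + 324) = 2230 + 41920/9 = 61990/9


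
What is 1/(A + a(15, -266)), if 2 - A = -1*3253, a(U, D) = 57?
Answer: 1/3312 ≈ 0.00030193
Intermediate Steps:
A = 3255 (A = 2 - (-1)*3253 = 2 - 1*(-3253) = 2 + 3253 = 3255)
1/(A + a(15, -266)) = 1/(3255 + 57) = 1/3312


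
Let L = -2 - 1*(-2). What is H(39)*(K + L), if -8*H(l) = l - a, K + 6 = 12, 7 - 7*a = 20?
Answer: -429/14 ≈ -30.643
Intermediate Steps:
a = -13/7 (a = 1 - ⅐*20 = 1 - 20/7 = -13/7 ≈ -1.8571)
K = 6 (K = -6 + 12 = 6)
L = 0 (L = -2 + 2 = 0)
H(l) = -13/56 - l/8 (H(l) = -(l - 1*(-13/7))/8 = -(l + 13/7)/8 = -(13/7 + l)/8 = -13/56 - l/8)
H(39)*(K + L) = (-13/56 - ⅛*39)*(6 + 0) = (-13/56 - 39/8)*6 = -143/28*6 = -429/14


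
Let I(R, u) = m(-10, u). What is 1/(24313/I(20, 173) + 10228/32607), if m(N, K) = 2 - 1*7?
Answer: -163035/792722851 ≈ -0.00020566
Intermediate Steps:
m(N, K) = -5 (m(N, K) = 2 - 7 = -5)
I(R, u) = -5
1/(24313/I(20, 173) + 10228/32607) = 1/(24313/(-5) + 10228/32607) = 1/(24313*(-1/5) + 10228*(1/32607)) = 1/(-24313/5 + 10228/32607) = 1/(-792722851/163035) = -163035/792722851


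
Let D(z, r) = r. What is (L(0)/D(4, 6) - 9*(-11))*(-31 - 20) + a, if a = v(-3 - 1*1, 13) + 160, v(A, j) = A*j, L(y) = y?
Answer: -4941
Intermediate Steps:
a = 108 (a = (-3 - 1*1)*13 + 160 = (-3 - 1)*13 + 160 = -4*13 + 160 = -52 + 160 = 108)
(L(0)/D(4, 6) - 9*(-11))*(-31 - 20) + a = (0/6 - 9*(-11))*(-31 - 20) + 108 = (0*(⅙) + 99)*(-51) + 108 = (0 + 99)*(-51) + 108 = 99*(-51) + 108 = -5049 + 108 = -4941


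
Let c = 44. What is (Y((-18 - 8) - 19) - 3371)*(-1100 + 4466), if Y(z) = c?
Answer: -11198682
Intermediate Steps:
Y(z) = 44
(Y((-18 - 8) - 19) - 3371)*(-1100 + 4466) = (44 - 3371)*(-1100 + 4466) = -3327*3366 = -11198682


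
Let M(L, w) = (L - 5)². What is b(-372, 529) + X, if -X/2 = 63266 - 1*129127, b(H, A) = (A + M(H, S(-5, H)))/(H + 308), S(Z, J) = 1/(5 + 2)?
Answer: 4143775/32 ≈ 1.2949e+5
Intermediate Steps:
S(Z, J) = ⅐ (S(Z, J) = 1/7 = ⅐)
M(L, w) = (-5 + L)²
b(H, A) = (A + (-5 + H)²)/(308 + H) (b(H, A) = (A + (-5 + H)²)/(H + 308) = (A + (-5 + H)²)/(308 + H))
X = 131722 (X = -2*(63266 - 1*129127) = -2*(63266 - 129127) = -2*(-65861) = 131722)
b(-372, 529) + X = (529 + (-5 - 372)²)/(308 - 372) + 131722 = (529 + (-377)²)/(-64) + 131722 = -(529 + 142129)/64 + 131722 = -1/64*142658 + 131722 = -71329/32 + 131722 = 4143775/32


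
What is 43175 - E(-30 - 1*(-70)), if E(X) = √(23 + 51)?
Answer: 43175 - √74 ≈ 43166.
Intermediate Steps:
E(X) = √74
43175 - E(-30 - 1*(-70)) = 43175 - √74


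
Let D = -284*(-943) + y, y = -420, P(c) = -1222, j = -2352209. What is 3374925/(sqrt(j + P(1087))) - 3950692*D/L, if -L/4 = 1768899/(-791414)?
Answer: -209009160009005824/1768899 - 1124975*I*sqrt(2353431)/784477 ≈ -1.1816e+11 - 2200.0*I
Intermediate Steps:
L = 3537798/395707 (L = -7075596/(-791414) = -7075596*(-1)/791414 = -4*(-1768899/791414) = 3537798/395707 ≈ 8.9404)
D = 267392 (D = -284*(-943) - 420 = 267812 - 420 = 267392)
3374925/(sqrt(j + P(1087))) - 3950692*D/L = 3374925/(sqrt(-2352209 - 1222)) - 3950692/((3537798/395707)/267392) = 3374925/(sqrt(-2353431)) - 3950692/((3537798/395707)*(1/267392)) = 3374925/((I*sqrt(2353431))) - 3950692/1768899/52904443072 = 3374925*(-I*sqrt(2353431)/2353431) - 3950692*52904443072/1768899 = -1124975*I*sqrt(2353431)/784477 - 209009160009005824/1768899 = -209009160009005824/1768899 - 1124975*I*sqrt(2353431)/784477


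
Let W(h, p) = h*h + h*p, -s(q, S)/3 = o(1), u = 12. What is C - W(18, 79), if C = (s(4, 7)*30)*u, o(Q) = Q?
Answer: -2826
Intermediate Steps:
s(q, S) = -3 (s(q, S) = -3*1 = -3)
W(h, p) = h² + h*p
C = -1080 (C = -3*30*12 = -90*12 = -1080)
C - W(18, 79) = -1080 - 18*(18 + 79) = -1080 - 18*97 = -1080 - 1*1746 = -1080 - 1746 = -2826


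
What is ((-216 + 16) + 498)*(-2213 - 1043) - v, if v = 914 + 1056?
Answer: -972258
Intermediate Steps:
v = 1970
((-216 + 16) + 498)*(-2213 - 1043) - v = ((-216 + 16) + 498)*(-2213 - 1043) - 1*1970 = (-200 + 498)*(-3256) - 1970 = 298*(-3256) - 1970 = -970288 - 1970 = -972258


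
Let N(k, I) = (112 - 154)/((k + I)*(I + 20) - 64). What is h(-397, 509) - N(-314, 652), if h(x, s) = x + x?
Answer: -90147563/113536 ≈ -794.00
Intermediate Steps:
h(x, s) = 2*x
N(k, I) = -42/(-64 + (20 + I)*(I + k)) (N(k, I) = -42/((I + k)*(20 + I) - 64) = -42/((20 + I)*(I + k) - 64) = -42/(-64 + (20 + I)*(I + k)))
h(-397, 509) - N(-314, 652) = 2*(-397) - (-42)/(-64 + 652² + 20*652 + 20*(-314) + 652*(-314)) = -794 - (-42)/(-64 + 425104 + 13040 - 6280 - 204728) = -794 - (-42)/227072 = -794 - 1*(-21/113536) = -794 + 21/113536 = -90147563/113536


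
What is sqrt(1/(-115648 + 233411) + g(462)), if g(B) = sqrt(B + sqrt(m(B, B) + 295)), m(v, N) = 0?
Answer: sqrt(117763 + 13868124169*sqrt(462 + sqrt(295)))/117763 ≈ 4.6787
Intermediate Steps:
g(B) = sqrt(B + sqrt(295)) (g(B) = sqrt(B + sqrt(0 + 295)) = sqrt(B + sqrt(295)))
sqrt(1/(-115648 + 233411) + g(462)) = sqrt(1/(-115648 + 233411) + sqrt(462 + sqrt(295))) = sqrt(1/117763 + sqrt(462 + sqrt(295)))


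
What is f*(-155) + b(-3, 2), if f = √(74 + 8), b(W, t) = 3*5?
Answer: 15 - 155*√82 ≈ -1388.6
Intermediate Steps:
b(W, t) = 15
f = √82 ≈ 9.0554
f*(-155) + b(-3, 2) = √82*(-155) + 15 = -155*√82 + 15 = 15 - 155*√82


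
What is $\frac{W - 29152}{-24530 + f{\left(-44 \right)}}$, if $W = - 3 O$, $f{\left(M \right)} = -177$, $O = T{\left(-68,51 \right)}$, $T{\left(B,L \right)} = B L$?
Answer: $\frac{18748}{24707} \approx 0.75881$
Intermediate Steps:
$O = -3468$ ($O = \left(-68\right) 51 = -3468$)
$W = 10404$ ($W = \left(-3\right) \left(-3468\right) = 10404$)
$\frac{W - 29152}{-24530 + f{\left(-44 \right)}} = \frac{10404 - 29152}{-24530 - 177} = - \frac{18748}{-24707} = \left(-18748\right) \left(- \frac{1}{24707}\right) = \frac{18748}{24707}$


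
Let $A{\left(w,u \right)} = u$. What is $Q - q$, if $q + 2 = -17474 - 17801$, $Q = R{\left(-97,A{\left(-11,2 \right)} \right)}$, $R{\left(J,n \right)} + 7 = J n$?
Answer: $35076$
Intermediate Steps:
$R{\left(J,n \right)} = -7 + J n$
$Q = -201$ ($Q = -7 - 194 = -201$)
$q = -35277$ ($q = -2 - 35275 = -35277$)
$Q - q = -201 - -35277 = -201 + 35277 = 35076$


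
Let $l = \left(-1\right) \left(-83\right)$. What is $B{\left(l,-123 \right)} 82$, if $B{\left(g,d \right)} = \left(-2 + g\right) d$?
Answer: $-816966$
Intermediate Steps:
$l = 83$
$B{\left(g,d \right)} = d \left(-2 + g\right)$
$B{\left(l,-123 \right)} 82 = - 123 \left(-2 + 83\right) 82 = \left(-123\right) 81 \cdot 82 = \left(-9963\right) 82 = -816966$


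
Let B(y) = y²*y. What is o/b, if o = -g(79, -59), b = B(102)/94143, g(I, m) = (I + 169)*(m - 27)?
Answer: 83661746/44217 ≈ 1892.1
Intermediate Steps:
g(I, m) = (-27 + m)*(169 + I) (g(I, m) = (169 + I)*(-27 + m) = (-27 + m)*(169 + I))
B(y) = y³
b = 353736/31381 (b = 102³/94143 = 1061208*(1/94143) = 353736/31381 ≈ 11.272)
o = 21328 (o = -(-4563 - 27*79 + 169*(-59) + 79*(-59)) = -(-4563 - 2133 - 9971 - 4661) = -1*(-21328) = 21328)
o/b = 21328/(353736/31381) = 21328*(31381/353736) = 83661746/44217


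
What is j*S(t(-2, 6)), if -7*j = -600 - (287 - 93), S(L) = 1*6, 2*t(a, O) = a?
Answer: 4764/7 ≈ 680.57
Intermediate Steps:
t(a, O) = a/2
S(L) = 6
j = 794/7 (j = -(-600 - (287 - 93))/7 = -(-600 - 1*194)/7 = -(-600 - 194)/7 = -⅐*(-794) = 794/7 ≈ 113.43)
j*S(t(-2, 6)) = (794/7)*6 = 4764/7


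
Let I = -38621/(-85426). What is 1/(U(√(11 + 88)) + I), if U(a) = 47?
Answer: 7766/368513 ≈ 0.021074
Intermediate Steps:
I = 3511/7766 (I = -38621*(-1/85426) = 3511/7766 ≈ 0.45210)
1/(U(√(11 + 88)) + I) = 1/(47 + 3511/7766) = 1/(368513/7766) = 7766/368513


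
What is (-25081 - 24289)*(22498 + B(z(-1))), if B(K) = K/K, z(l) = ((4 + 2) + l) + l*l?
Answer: -1110775630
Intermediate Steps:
z(l) = 6 + l + l² (z(l) = (6 + l) + l² = 6 + l + l²)
B(K) = 1
(-25081 - 24289)*(22498 + B(z(-1))) = (-25081 - 24289)*(22498 + 1) = -49370*22499 = -1110775630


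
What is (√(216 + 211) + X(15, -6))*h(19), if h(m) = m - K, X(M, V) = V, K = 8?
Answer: -66 + 11*√427 ≈ 161.30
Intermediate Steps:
h(m) = -8 + m (h(m) = m - 1*8 = m - 8 = -8 + m)
(√(216 + 211) + X(15, -6))*h(19) = (√(216 + 211) - 6)*(-8 + 19) = (√427 - 6)*11 = (-6 + √427)*11 = -66 + 11*√427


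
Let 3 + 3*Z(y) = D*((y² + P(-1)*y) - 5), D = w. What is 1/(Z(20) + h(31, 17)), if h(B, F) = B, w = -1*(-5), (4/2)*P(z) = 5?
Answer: 3/2315 ≈ 0.0012959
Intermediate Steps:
P(z) = 5/2 (P(z) = (½)*5 = 5/2)
w = 5
D = 5
Z(y) = -28/3 + 5*y²/3 + 25*y/6 (Z(y) = -1 + (5*((y² + 5*y/2) - 5))/3 = -1 + (5*(-5 + y² + 5*y/2))/3 = -1 + (-25 + 5*y² + 25*y/2)/3 = -1 + (-25/3 + 5*y²/3 + 25*y/6) = -28/3 + 5*y²/3 + 25*y/6)
1/(Z(20) + h(31, 17)) = 1/((-28/3 + (5/3)*20² + (25/6)*20) + 31) = 1/((-28/3 + (5/3)*400 + 250/3) + 31) = 1/((-28/3 + 2000/3 + 250/3) + 31) = 1/(2222/3 + 31) = 1/(2315/3) = 3/2315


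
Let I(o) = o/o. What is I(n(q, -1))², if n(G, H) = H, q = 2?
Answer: 1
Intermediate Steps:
I(o) = 1
I(n(q, -1))² = 1² = 1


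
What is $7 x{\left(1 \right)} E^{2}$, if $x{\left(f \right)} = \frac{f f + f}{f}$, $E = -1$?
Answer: $14$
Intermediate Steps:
$x{\left(f \right)} = \frac{f + f^{2}}{f}$ ($x{\left(f \right)} = \frac{f^{2} + f}{f} = \frac{f + f^{2}}{f}$)
$7 x{\left(1 \right)} E^{2} = 7 \left(1 + 1\right) \left(-1\right)^{2} = 7 \cdot 2 \cdot 1 = 14 \cdot 1 = 14$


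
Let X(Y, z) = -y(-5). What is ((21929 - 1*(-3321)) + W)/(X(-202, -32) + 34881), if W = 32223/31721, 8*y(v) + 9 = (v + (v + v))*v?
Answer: 291268172/402254001 ≈ 0.72409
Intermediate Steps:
y(v) = -9/8 + 3*v²/8 (y(v) = -9/8 + ((v + (v + v))*v)/8 = -9/8 + ((v + 2*v)*v)/8 = -9/8 + ((3*v)*v)/8 = -9/8 + (3*v²)/8 = -9/8 + 3*v²/8)
X(Y, z) = -33/4 (X(Y, z) = -(-9/8 + (3/8)*(-5)²) = -(-9/8 + (3/8)*25) = -(-9/8 + 75/8) = -1*33/4 = -33/4)
W = 32223/31721 (W = 32223*(1/31721) = 32223/31721 ≈ 1.0158)
((21929 - 1*(-3321)) + W)/(X(-202, -32) + 34881) = ((21929 - 1*(-3321)) + 32223/31721)/(-33/4 + 34881) = ((21929 + 3321) + 32223/31721)/(139491/4) = (25250 + 32223/31721)*(4/139491) = (800987473/31721)*(4/139491) = 291268172/402254001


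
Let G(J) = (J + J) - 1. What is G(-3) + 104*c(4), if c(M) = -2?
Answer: -215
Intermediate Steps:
G(J) = -1 + 2*J (G(J) = 2*J - 1 = -1 + 2*J)
G(-3) + 104*c(4) = (-1 + 2*(-3)) + 104*(-2) = (-1 - 6) - 208 = -7 - 208 = -215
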